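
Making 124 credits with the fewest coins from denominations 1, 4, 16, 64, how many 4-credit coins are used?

124 − 1×64→60 − 3×16→12 − 3×4→0
Count of 4: 3

3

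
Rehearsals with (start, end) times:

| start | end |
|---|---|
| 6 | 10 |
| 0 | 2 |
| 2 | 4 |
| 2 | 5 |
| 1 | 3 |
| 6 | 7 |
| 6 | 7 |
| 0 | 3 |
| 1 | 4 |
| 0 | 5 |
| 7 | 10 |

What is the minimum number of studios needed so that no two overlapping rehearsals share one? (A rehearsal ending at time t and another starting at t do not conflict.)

6

Count concurrent intervals with a sweep; the peak is the room count.
starts: [0, 0, 0, 1, 1, 2, 2, 6, 6, 6, 7]
ends:   [2, 3, 3, 4, 4, 5, 5, 7, 7, 10, 10]
s0→1 s0→2 s0→3 s1→4 s1→5 e2→4 s2→5 s2→6  — peak 6.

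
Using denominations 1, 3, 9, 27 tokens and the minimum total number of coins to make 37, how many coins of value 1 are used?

1

37 = 1×27 + 1×9 + 1×1
Count of 1: 1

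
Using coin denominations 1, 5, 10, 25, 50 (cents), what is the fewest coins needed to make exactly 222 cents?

8

222 = 4×50 + 2×10 + 2×1
Total coins = 4 + 2 + 2 = 8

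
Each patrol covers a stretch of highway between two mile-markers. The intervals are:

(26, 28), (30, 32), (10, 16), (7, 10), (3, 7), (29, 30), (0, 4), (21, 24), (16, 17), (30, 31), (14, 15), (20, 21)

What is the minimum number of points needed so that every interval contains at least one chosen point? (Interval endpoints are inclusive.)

7

Sort by right endpoint; whenever an interval is uncovered, place a point at its right end.
Sorted: [0,4] [3,7] [7,10] [14,15] [10,16] [16,17] [20,21] [21,24] [26,28] [29,30] [30,31] [30,32]
{[0,4],[3,7]} hit by 4; {[7,10]} hit by 10; {[14,15],[10,16]} hit by 15; {[16,17]} hit by 17; {[20,21],[21,24]} hit by 21; {[26,28]} hit by 28; {[29,30],[30,31],[30,32]} hit by 30.
Points: 4, 10, 15, 17, 21, 28, 30 (7 total).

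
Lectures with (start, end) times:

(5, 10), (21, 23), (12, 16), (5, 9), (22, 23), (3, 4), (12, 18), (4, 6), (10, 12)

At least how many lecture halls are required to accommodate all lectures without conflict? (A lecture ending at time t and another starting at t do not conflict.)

The answer is the maximum number of intervals overlapping at any instant.
starts: [3, 4, 5, 5, 10, 12, 12, 21, 22]
ends:   [4, 6, 9, 10, 12, 16, 18, 23, 23]
s3→1 e4→0 s4→1 s5→2 s5→3  — peak 3.

3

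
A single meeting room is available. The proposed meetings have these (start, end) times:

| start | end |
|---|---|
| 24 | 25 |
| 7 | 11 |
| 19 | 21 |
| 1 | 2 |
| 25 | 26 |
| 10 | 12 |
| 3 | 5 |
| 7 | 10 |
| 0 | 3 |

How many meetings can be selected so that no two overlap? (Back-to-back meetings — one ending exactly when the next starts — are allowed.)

Order by finish time; keep every interval that doesn't clash with the previous kept one.
By end time: (1,2), (0,3), (3,5), (7,10), (7,11), (10,12), (19,21), (24,25), (25,26).
Pick (1,2); next start ≥ 2 → (3,5); next start ≥ 5 → (7,10); next start ≥ 10 → (10,12); next start ≥ 12 → (19,21); next start ≥ 21 → (24,25); next start ≥ 25 → (25,26).
Selected 7 meetings.

7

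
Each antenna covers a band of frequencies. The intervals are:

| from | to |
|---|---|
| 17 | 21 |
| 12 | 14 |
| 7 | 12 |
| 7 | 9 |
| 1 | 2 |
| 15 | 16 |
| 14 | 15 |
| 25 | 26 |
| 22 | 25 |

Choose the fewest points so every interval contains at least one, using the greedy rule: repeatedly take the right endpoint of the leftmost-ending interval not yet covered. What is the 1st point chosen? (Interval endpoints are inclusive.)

2

Process intervals by earliest right end; each time one isn't hit yet, stab at its right endpoint.
By right end: [1,2]  [7,9]  [7,12]  [12,14]  [14,15]  [15,16]  [17,21]  [22,25]  [25,26]
[1,2] uncovered → point at 2; [7,9] uncovered → point at 9; [12,14] uncovered → point at 14; [15,16] uncovered → point at 16; [17,21] uncovered → point at 21; [22,25] uncovered → point at 25.
Points: 2, 9, 14, 16, 21, 25 (6 total).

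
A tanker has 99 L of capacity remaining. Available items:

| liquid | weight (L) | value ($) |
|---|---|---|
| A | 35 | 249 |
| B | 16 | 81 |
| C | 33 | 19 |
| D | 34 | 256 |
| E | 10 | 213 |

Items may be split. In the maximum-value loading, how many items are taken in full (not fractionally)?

4

Ratios (sorted): E 21.30, D 7.53, A 7.11, B 5.06, C 0.58
take E (10 @ 213); take D (34 @ 256); take A (35 @ 249); take B (16 @ 81); take 4/33 of C → 2.30. Capacity used 99/99.
4 item(s) taken whole; one partial (take 4/33 of C).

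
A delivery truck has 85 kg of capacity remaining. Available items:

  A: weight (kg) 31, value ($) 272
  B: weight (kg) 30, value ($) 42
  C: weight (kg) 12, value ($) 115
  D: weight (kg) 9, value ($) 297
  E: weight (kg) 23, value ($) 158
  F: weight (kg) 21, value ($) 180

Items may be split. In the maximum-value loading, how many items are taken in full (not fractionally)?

Order: D (297/9=33.00) > C (115/12=9.58) > A (272/31=8.77) > F (180/21=8.57) > E (158/23=6.87) > B (42/30=1.40)
Fill: take D (9 @ 297) → take C (12 @ 115) → take A (31 @ 272) → take F (21 @ 180) → take 12/23 of E → 82.43; 85/85 used.
4 item(s) taken whole; one partial (take 12/23 of E).

4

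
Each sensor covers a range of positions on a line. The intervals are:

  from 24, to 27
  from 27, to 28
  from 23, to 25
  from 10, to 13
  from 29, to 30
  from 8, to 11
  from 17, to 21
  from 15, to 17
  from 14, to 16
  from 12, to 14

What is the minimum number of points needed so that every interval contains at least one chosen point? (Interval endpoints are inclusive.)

6

By right end: [8,11]  [10,13]  [12,14]  [14,16]  [15,17]  [17,21]  [23,25]  [24,27]  [27,28]  [29,30]
[8,11] uncovered → point at 11; [12,14] uncovered → point at 14; [15,17] uncovered → point at 17; [23,25] uncovered → point at 25; [27,28] uncovered → point at 28; [29,30] uncovered → point at 30.
Points: 11, 14, 17, 25, 28, 30 (6 total).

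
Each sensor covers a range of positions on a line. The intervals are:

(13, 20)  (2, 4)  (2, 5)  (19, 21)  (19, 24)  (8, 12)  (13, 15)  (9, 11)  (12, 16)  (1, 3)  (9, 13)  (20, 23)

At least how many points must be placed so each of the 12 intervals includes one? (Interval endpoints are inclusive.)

4

Sorted: [1,3] [2,4] [2,5] [9,11] [8,12] [9,13] [13,15] [12,16] [13,20] [19,21] [20,23] [19,24]
{[1,3],[2,4],[2,5]} hit by 3; {[9,11],[8,12],[9,13]} hit by 11; {[13,15],[12,16],[13,20]} hit by 15; {[19,21],[20,23],[19,24]} hit by 21.
Points: 3, 11, 15, 21 (4 total).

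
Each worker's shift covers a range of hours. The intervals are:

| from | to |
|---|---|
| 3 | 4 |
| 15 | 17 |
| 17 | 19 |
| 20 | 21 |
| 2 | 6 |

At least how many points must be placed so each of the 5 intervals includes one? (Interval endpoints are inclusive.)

Sort by right endpoint; whenever an interval is uncovered, place a point at its right end.
Sorted: [3,4] [2,6] [15,17] [17,19] [20,21]
{[3,4],[2,6]} hit by 4; {[15,17],[17,19]} hit by 17; {[20,21]} hit by 21.
Points: 4, 17, 21 (3 total).

3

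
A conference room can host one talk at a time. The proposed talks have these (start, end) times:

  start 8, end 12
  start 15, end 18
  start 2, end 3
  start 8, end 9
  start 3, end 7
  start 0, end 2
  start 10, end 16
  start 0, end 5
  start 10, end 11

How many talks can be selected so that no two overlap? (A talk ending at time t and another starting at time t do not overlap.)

6

Order by finish time; keep every interval that doesn't clash with the previous kept one.
By end time: (0,2), (2,3), (0,5), (3,7), (8,9), (10,11), (8,12), (10,16), (15,18).
Pick (0,2); next start ≥ 2 → (2,3); next start ≥ 3 → (3,7); next start ≥ 7 → (8,9); next start ≥ 9 → (10,11); next start ≥ 11 → (15,18).
Selected 6 talks.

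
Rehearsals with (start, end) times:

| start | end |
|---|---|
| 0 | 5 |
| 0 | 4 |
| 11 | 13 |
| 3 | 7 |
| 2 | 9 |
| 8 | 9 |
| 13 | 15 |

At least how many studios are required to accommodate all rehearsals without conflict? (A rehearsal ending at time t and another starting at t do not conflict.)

Events (time:±→running): 0:+→1 0:+→2 2:+→3 3:+→4 … peak 4.

4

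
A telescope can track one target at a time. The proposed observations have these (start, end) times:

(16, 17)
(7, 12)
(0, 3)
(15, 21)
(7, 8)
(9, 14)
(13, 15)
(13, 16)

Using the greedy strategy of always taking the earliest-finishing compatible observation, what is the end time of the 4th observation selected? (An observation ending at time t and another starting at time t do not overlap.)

Order by finish time; keep every interval that doesn't clash with the previous kept one.
By end time: (0,3), (7,8), (7,12), (9,14), (13,15), (13,16), (16,17), (15,21).
Pick (0,3); next start ≥ 3 → (7,8); next start ≥ 8 → (9,14); next start ≥ 14 → (16,17).
Selected: (0,3) (7,8) (9,14) (16,17)

17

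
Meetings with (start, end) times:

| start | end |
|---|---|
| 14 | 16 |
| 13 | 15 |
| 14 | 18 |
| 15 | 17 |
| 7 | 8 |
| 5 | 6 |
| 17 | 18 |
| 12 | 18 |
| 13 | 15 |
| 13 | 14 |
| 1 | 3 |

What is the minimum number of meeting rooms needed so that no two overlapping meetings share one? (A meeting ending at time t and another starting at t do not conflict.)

The answer is the maximum number of intervals overlapping at any instant.
starts: [1, 5, 7, 12, 13, 13, 13, 14, 14, 15, 17]
ends:   [3, 6, 8, 14, 15, 15, 16, 17, 18, 18, 18]
s1→1 e3→0 s5→1 e6→0 s7→1 e8→0 s12→1 s13→2 s13→3 s13→4 e14→3 s14→4 s14→5  — peak 5.

5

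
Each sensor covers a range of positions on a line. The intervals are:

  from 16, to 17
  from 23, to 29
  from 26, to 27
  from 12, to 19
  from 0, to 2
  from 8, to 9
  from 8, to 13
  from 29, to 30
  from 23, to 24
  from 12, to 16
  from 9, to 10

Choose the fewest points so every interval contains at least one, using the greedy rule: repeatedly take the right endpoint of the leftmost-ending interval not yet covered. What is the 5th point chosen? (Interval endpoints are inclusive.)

27

Process intervals by earliest right end; each time one isn't hit yet, stab at its right endpoint.
By right end: [0,2]  [8,9]  [9,10]  [8,13]  [12,16]  [16,17]  [12,19]  [23,24]  [26,27]  [23,29]  [29,30]
[0,2] uncovered → point at 2; [8,9] uncovered → point at 9; [12,16] uncovered → point at 16; [23,24] uncovered → point at 24; [26,27] uncovered → point at 27; [29,30] uncovered → point at 30.
Points: 2, 9, 16, 24, 27, 30 (6 total).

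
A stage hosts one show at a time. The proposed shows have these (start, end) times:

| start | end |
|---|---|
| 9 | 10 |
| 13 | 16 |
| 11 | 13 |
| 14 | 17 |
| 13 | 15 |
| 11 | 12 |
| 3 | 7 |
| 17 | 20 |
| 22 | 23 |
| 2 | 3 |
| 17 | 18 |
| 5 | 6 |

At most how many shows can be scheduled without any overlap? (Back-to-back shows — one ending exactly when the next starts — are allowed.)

Sort by end time and greedily take each interval whose start is ≥ the last chosen end.
By end time: (2,3), (5,6), (3,7), (9,10), (11,12), (11,13), (13,15), (13,16), (14,17), (17,18), (17,20), (22,23).
Pick (2,3); next start ≥ 3 → (5,6); next start ≥ 6 → (9,10); next start ≥ 10 → (11,12); next start ≥ 12 → (13,15); next start ≥ 15 → (17,18); next start ≥ 18 → (22,23).
Selected 7 shows.

7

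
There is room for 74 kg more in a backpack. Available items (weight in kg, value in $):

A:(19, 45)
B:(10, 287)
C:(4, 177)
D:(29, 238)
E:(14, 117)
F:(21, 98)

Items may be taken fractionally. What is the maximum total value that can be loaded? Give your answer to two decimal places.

898.33

Sort by value per unit weight and fill in that order.
Order: C (177/4=44.25) > B (287/10=28.70) > E (117/14=8.36) > D (238/29=8.21) > F (98/21=4.67) > A (45/19=2.37)
Fill: take C (4 @ 177) → take B (10 @ 287) → take E (14 @ 117) → take D (29 @ 238) → take 17/21 of F → 79.33; 74/74 used.
Total value = 898.33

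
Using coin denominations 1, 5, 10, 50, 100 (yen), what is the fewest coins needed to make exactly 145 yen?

6

145 − 1×100→45 − 4×10→5 − 1×5→0
Total coins = 1 + 4 + 1 = 6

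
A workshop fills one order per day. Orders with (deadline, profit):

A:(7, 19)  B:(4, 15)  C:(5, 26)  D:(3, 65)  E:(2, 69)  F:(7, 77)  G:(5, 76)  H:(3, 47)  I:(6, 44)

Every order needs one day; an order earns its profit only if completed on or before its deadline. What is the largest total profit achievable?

Take jobs in profit order; each goes to the latest open slot no later than its deadline.
By profit: F(d7,77), G(d5,76), E(d2,69), D(d3,65), H(d3,47), I(d6,44), C(d5,26), A(d7,19), B(d4,15)
F→slot 7; G→slot 5; E→slot 2; D→slot 3; H→slot 1; I→slot 6; C→slot 4; A skipped; B skipped.
Profit = 47 + 69 + 65 + 26 + 76 + 44 + 77 = 404

404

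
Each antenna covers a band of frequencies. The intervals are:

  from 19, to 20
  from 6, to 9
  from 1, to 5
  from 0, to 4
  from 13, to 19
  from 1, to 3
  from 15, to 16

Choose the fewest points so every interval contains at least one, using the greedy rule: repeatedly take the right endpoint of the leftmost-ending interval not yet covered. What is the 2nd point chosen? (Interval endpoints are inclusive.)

9

Sorted: [1,3] [0,4] [1,5] [6,9] [15,16] [13,19] [19,20]
{[1,3],[0,4],[1,5]} hit by 3; {[6,9]} hit by 9; {[15,16],[13,19]} hit by 16; {[19,20]} hit by 20.
Points: 3, 9, 16, 20 (4 total).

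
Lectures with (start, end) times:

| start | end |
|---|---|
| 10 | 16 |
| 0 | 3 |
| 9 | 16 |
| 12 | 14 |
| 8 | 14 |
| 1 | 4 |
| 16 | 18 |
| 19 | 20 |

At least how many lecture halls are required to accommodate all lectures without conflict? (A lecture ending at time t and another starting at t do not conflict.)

4

The answer is the maximum number of intervals overlapping at any instant.
starts: [0, 1, 8, 9, 10, 12, 16, 19]
ends:   [3, 4, 14, 14, 16, 16, 18, 20]
s0→1 s1→2 e3→1 e4→0 s8→1 s9→2 s10→3 s12→4  — peak 4.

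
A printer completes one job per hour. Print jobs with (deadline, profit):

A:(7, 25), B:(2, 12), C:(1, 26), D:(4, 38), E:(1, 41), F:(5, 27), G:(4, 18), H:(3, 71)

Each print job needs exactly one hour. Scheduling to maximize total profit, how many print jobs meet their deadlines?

6

By profit: H(d3,71), E(d1,41), D(d4,38), F(d5,27), C(d1,26), A(d7,25), G(d4,18), B(d2,12)
H→slot 3; E→slot 1; D→slot 4; F→slot 5; C skipped; A→slot 7; G→slot 2; B skipped.
6 of 8 scheduled.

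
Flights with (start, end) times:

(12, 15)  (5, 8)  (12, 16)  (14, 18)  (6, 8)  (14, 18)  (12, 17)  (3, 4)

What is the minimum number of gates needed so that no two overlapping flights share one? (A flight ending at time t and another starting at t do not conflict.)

5

Count concurrent intervals with a sweep; the peak is the room count.
Events (time:±→running): 3:+→1 4:-→0 5:+→1 6:+→2 8:-→1 8:-→0 12:+→1 12:+→2 12:+→3 14:+→4 14:+→5 … peak 5.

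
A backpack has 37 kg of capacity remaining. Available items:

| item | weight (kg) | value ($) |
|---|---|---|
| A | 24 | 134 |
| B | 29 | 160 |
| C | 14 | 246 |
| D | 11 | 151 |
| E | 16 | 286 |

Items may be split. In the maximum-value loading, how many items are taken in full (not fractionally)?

Sort by value per unit weight and fill in that order.
Order: E (286/16=17.88) > C (246/14=17.57) > D (151/11=13.73) > A (134/24=5.58) > B (160/29=5.52)
Fill: take E (16 @ 286) → take C (14 @ 246) → take 7/11 of D → 96.09; 37/37 used.
2 item(s) taken whole; one partial (take 7/11 of D).

2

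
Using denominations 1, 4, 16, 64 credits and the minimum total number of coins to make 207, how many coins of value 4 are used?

Greedy: take as many of the largest coin as possible, then repeat with the remainder.
207 = 3×64 + 3×4 + 3×1
Count of 4: 3

3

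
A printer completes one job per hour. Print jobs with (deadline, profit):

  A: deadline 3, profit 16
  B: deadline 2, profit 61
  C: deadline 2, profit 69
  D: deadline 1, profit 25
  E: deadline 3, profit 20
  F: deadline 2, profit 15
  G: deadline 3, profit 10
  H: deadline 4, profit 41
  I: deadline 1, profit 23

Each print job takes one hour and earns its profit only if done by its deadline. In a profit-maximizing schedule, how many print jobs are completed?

4

Take jobs in profit order; each goes to the latest open slot no later than its deadline.
By profit: C(d2,69), B(d2,61), H(d4,41), D(d1,25), I(d1,23), E(d3,20), A(d3,16), F(d2,15), G(d3,10)
C→slot 2; B→slot 1; H→slot 4; D skipped; I skipped; E→slot 3; A skipped; F skipped; G skipped.
4 of 9 scheduled.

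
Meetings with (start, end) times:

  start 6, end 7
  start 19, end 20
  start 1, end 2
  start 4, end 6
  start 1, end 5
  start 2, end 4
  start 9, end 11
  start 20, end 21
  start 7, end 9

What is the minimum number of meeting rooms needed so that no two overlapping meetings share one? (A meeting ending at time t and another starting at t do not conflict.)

The answer is the maximum number of intervals overlapping at any instant.
starts: [1, 1, 2, 4, 6, 7, 9, 19, 20]
ends:   [2, 4, 5, 6, 7, 9, 11, 20, 21]
s1→1 s1→2  — peak 2.

2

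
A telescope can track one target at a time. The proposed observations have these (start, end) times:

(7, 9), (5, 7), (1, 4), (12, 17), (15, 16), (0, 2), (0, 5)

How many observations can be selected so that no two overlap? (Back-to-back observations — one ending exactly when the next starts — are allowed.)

4

By end time: (0,2), (1,4), (0,5), (5,7), (7,9), (15,16), (12,17).
Pick (0,2); next start ≥ 2 → (5,7); next start ≥ 7 → (7,9); next start ≥ 9 → (15,16).
Selected 4 observations.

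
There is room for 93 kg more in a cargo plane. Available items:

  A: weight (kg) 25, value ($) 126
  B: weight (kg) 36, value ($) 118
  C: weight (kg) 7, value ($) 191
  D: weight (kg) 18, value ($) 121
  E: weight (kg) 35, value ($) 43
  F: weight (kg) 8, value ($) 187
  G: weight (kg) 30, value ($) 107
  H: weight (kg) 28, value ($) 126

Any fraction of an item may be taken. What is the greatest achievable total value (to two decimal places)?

775.97

Greedy by value/weight ratio, highest first.
Order: C (191/7=27.29) > F (187/8=23.38) > D (121/18=6.72) > A (126/25=5.04) > H (126/28=4.50) > G (107/30=3.57) > B (118/36=3.28) > E (43/35=1.23)
Fill: take C (7 @ 191) → take F (8 @ 187) → take D (18 @ 121) → take A (25 @ 126) → take H (28 @ 126) → take 7/30 of G → 24.97; 93/93 used.
Total value = 775.97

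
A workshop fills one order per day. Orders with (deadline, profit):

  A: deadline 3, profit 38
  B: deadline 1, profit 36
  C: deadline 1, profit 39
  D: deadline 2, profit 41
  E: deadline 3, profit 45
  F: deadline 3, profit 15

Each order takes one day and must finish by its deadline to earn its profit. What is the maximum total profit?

125

Take jobs in profit order; each goes to the latest open slot no later than its deadline.
By profit: E(d3,45), D(d2,41), C(d1,39), A(d3,38), B(d1,36), F(d3,15)
E→slot 3; D→slot 2; C→slot 1; A skipped; B skipped; F skipped.
Profit = 39 + 41 + 45 = 125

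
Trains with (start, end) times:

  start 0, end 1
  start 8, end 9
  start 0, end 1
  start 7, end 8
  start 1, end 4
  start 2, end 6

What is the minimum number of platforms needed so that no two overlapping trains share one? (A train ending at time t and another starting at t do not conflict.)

Count concurrent intervals with a sweep; the peak is the room count.
Events (time:±→running): 0:+→1 0:+→2 … peak 2.

2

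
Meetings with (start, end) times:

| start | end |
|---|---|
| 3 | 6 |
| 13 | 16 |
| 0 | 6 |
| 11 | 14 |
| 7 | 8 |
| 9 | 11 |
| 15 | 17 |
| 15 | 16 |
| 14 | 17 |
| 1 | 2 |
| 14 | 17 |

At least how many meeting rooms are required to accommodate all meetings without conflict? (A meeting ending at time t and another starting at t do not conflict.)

Count concurrent intervals with a sweep; the peak is the room count.
Events (time:±→running): 0:+→1 1:+→2 2:-→1 3:+→2 6:-→1 6:-→0 7:+→1 8:-→0 9:+→1 11:-→0 11:+→1 13:+→2 14:-→1 14:+→2 14:+→3 15:+→4 15:+→5 … peak 5.

5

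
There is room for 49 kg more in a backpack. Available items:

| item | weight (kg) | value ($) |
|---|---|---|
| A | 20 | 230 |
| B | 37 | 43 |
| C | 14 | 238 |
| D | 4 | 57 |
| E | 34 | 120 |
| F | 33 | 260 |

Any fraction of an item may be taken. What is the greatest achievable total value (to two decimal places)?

Greedy by value/weight ratio, highest first.
Order: C (238/14=17.00) > D (57/4=14.25) > A (230/20=11.50) > F (260/33=7.88) > E (120/34=3.53) > B (43/37=1.16)
Fill: take C (14 @ 238) → take D (4 @ 57) → take A (20 @ 230) → take 11/33 of F → 86.67; 49/49 used.
Total value = 611.67

611.67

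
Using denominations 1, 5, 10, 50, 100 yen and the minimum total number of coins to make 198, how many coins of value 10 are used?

4

Greedy: take as many of the largest coin as possible, then repeat with the remainder.
198 = 1×100 + 1×50 + 4×10 + 1×5 + 3×1
Count of 10: 4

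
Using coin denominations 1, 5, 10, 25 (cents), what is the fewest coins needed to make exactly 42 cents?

5

Greedy: take as many of the largest coin as possible, then repeat with the remainder.
42 = 1×25 + 1×10 + 1×5 + 2×1
Total coins = 1 + 1 + 1 + 2 = 5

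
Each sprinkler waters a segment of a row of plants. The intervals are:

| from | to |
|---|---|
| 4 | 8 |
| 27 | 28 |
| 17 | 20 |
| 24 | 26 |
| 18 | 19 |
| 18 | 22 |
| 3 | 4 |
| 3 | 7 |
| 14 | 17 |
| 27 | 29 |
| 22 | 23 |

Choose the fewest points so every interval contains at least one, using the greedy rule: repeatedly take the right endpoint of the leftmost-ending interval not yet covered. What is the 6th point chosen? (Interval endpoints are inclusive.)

Process intervals by earliest right end; each time one isn't hit yet, stab at its right endpoint.
By right end: [3,4]  [3,7]  [4,8]  [14,17]  [18,19]  [17,20]  [18,22]  [22,23]  [24,26]  [27,28]  [27,29]
[3,4] uncovered → point at 4; [14,17] uncovered → point at 17; [18,19] uncovered → point at 19; [22,23] uncovered → point at 23; [24,26] uncovered → point at 26; [27,28] uncovered → point at 28.
Points: 4, 17, 19, 23, 26, 28 (6 total).

28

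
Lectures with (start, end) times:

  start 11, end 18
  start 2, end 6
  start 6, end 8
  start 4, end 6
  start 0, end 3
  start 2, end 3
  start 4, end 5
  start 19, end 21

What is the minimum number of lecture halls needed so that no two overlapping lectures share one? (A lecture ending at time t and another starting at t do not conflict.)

Events (time:±→running): 0:+→1 2:+→2 2:+→3 … peak 3.

3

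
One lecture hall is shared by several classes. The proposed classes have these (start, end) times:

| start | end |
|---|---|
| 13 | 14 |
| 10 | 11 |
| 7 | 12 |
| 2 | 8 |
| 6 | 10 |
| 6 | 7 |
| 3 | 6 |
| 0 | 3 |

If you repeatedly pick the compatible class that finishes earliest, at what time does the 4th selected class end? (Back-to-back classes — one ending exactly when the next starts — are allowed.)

Order by finish time; keep every interval that doesn't clash with the previous kept one.
By end time: (0,3), (3,6), (6,7), (2,8), (6,10), (10,11), (7,12), (13,14).
Pick (0,3); next start ≥ 3 → (3,6); next start ≥ 6 → (6,7); next start ≥ 7 → (10,11); next start ≥ 11 → (13,14).
Selected: (0,3) (3,6) (6,7) (10,11) (13,14)

11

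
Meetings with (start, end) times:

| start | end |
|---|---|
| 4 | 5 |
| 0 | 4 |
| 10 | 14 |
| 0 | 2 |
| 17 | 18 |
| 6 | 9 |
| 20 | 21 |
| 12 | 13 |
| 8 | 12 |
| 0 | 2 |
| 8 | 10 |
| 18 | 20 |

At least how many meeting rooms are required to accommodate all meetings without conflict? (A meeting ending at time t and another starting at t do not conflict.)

The answer is the maximum number of intervals overlapping at any instant.
Events (time:±→running): 0:+→1 0:+→2 0:+→3 … peak 3.

3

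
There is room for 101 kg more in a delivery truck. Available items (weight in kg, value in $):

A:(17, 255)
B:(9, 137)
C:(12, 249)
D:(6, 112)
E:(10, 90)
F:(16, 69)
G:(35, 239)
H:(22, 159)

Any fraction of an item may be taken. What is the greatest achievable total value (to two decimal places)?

Sort by value per unit weight and fill in that order.
Ratios (sorted): C 20.75, D 18.67, B 15.22, A 15.00, E 9.00, H 7.23, G 6.83, F 4.31
take C (12 @ 249); take D (6 @ 112); take B (9 @ 137); take A (17 @ 255); take E (10 @ 90); take H (22 @ 159); take 25/35 of G → 170.71. Capacity used 101/101.
Total value = 1172.71

1172.71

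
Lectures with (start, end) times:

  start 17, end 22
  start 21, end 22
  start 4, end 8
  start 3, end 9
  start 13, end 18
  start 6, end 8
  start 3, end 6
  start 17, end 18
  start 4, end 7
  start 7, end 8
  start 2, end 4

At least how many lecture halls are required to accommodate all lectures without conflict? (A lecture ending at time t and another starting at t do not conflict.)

Events (time:±→running): 2:+→1 3:+→2 3:+→3 4:-→2 4:+→3 4:+→4 … peak 4.

4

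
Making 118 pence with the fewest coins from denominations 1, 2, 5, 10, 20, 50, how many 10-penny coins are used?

118 = 2×50 + 1×10 + 1×5 + 1×2 + 1×1
Count of 10: 1

1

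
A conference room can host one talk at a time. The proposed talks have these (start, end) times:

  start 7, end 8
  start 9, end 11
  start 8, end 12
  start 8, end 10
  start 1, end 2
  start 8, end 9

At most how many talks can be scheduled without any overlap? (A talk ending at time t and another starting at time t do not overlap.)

4

Sorted by end: (1,2)  (7,8)  (8,9)  (8,10)  (9,11)  (8,12)
take (1,2); take (7,8); take (8,9); take (9,11).
Selected 4 talks.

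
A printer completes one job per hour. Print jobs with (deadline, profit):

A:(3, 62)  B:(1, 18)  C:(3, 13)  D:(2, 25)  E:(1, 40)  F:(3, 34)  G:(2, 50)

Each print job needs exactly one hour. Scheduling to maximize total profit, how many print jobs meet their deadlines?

Sort by profit descending; place each in the latest free slot ≤ its deadline.
By profit: A(d3,62), G(d2,50), E(d1,40), F(d3,34), D(d2,25), B(d1,18), C(d3,13)
A→slot 3; G→slot 2; E→slot 1; F skipped; D skipped; B skipped; C skipped.
3 of 7 scheduled.

3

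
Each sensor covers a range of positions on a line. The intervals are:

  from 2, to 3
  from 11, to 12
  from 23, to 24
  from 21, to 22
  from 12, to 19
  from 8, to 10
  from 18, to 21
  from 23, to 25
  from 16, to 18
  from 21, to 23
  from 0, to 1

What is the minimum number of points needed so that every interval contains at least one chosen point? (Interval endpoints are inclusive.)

7

Sort by right endpoint; whenever an interval is uncovered, place a point at its right end.
Sorted: [0,1] [2,3] [8,10] [11,12] [16,18] [12,19] [18,21] [21,22] [21,23] [23,24] [23,25]
{[0,1]} hit by 1; {[2,3]} hit by 3; {[8,10]} hit by 10; {[11,12]} hit by 12; {[16,18],[12,19],[18,21]} hit by 18; {[21,22],[21,23]} hit by 22; {[23,24],[23,25]} hit by 24.
Points: 1, 3, 10, 12, 18, 22, 24 (7 total).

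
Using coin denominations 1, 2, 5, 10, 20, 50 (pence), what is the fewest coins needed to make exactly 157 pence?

Use the largest denomination that fits, subtract, and repeat.
157 − 3×50→7 − 1×5→2 − 1×2→0
Total coins = 3 + 1 + 1 = 5

5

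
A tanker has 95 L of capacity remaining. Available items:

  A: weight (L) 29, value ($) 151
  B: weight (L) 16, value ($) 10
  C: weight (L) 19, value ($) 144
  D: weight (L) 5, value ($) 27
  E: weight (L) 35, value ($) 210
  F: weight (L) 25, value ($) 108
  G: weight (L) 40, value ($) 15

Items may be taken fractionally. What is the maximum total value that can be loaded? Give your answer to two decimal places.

562.24

Greedy by value/weight ratio, highest first.
Ratios (sorted): C 7.58, E 6.00, D 5.40, A 5.21, F 4.32, B 0.62, G 0.38
take C (19 @ 144); take E (35 @ 210); take D (5 @ 27); take A (29 @ 151); take 7/25 of F → 30.24. Capacity used 95/95.
Total value = 562.24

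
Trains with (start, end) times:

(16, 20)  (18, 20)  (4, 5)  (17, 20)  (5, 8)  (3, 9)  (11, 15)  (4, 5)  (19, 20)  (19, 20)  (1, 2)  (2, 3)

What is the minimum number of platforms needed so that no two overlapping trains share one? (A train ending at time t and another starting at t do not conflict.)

5

The answer is the maximum number of intervals overlapping at any instant.
starts: [1, 2, 3, 4, 4, 5, 11, 16, 17, 18, 19, 19]
ends:   [2, 3, 5, 5, 8, 9, 15, 20, 20, 20, 20, 20]
s1→1 e2→0 s2→1 e3→0 s3→1 s4→2 s4→3 e5→2 e5→1 s5→2 e8→1 e9→0 s11→1 e15→0 s16→1 s17→2 s18→3 s19→4 s19→5  — peak 5.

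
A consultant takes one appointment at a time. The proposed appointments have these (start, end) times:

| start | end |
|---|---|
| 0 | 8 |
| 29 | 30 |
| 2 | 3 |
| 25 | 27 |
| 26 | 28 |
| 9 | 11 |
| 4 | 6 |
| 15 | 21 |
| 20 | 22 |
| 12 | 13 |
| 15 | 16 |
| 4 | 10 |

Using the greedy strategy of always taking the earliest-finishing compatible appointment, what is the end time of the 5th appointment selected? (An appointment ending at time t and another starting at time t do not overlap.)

16

Sort by end time and greedily take each interval whose start is ≥ the last chosen end.
By end time: (2,3), (4,6), (0,8), (4,10), (9,11), (12,13), (15,16), (15,21), (20,22), (25,27), (26,28), (29,30).
Pick (2,3); next start ≥ 3 → (4,6); next start ≥ 6 → (9,11); next start ≥ 11 → (12,13); next start ≥ 13 → (15,16); next start ≥ 16 → (20,22); next start ≥ 22 → (25,27); next start ≥ 27 → (29,30).
Selected: (2,3) (4,6) (9,11) (12,13) (15,16) (20,22) (25,27) (29,30)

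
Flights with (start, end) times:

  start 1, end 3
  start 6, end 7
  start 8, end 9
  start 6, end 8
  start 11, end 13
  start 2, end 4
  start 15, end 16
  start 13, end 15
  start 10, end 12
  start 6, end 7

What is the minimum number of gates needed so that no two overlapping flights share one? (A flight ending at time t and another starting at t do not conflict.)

The answer is the maximum number of intervals overlapping at any instant.
Events (time:±→running): 1:+→1 2:+→2 3:-→1 4:-→0 6:+→1 6:+→2 6:+→3 … peak 3.

3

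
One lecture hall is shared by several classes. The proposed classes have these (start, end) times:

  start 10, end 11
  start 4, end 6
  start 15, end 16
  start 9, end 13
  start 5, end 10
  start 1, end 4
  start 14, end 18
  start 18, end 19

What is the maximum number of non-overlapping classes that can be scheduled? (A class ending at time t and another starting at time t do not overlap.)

5

Sorted by end: (1,4)  (4,6)  (5,10)  (10,11)  (9,13)  (15,16)  (14,18)  (18,19)
take (1,4); take (4,6); take (10,11); skip (9,13); take (15,16); skip (14,18); take (18,19).
Selected 5 classes.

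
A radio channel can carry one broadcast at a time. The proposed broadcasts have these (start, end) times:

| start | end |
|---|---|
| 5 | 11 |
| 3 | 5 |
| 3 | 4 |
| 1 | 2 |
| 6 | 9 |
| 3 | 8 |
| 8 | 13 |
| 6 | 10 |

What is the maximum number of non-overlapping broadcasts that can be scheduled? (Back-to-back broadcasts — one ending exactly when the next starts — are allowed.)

3

Greedy by earliest finish: after sorting by end time, pick each interval compatible with the last pick.
Sorted by end: (1,2)  (3,4)  (3,5)  (3,8)  (6,9)  (6,10)  (5,11)  (8,13)
take (1,2); take (3,4); take (6,9); skip (6,10); skip (8,13).
Selected 3 broadcasts.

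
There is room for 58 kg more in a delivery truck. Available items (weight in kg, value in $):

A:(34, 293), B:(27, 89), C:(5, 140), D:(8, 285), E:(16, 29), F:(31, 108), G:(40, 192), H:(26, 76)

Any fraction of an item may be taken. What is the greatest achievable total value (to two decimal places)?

Order: D (285/8=35.62) > C (140/5=28.00) > A (293/34=8.62) > G (192/40=4.80) > F (108/31=3.48) > B (89/27=3.30) > H (76/26=2.92) > E (29/16=1.81)
Fill: take D (8 @ 285) → take C (5 @ 140) → take A (34 @ 293) → take 11/40 of G → 52.80; 58/58 used.
Total value = 770.80

770.80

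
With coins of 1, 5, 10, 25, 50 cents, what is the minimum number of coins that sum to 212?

Greedy: take as many of the largest coin as possible, then repeat with the remainder.
212 − 4×50→12 − 1×10→2 − 2×1→0
Total coins = 4 + 1 + 2 = 7

7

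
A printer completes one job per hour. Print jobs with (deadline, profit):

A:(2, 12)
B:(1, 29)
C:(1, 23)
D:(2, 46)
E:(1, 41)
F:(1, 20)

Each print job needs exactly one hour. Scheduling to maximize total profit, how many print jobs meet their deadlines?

By profit: D(d2,46), E(d1,41), B(d1,29), C(d1,23), F(d1,20), A(d2,12)
D→slot 2; E→slot 1; B skipped; C skipped; F skipped; A skipped.
2 of 6 scheduled.

2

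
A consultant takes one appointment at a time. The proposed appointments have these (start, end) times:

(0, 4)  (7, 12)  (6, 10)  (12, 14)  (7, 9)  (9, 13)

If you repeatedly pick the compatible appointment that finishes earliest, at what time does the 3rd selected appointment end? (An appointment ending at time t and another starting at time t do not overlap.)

Sort by end time and greedily take each interval whose start is ≥ the last chosen end.
Sorted by end: (0,4)  (7,9)  (6,10)  (7,12)  (9,13)  (12,14)
take (0,4); take (7,9); skip (6,10); take (9,13).
Selected: (0,4) (7,9) (9,13)

13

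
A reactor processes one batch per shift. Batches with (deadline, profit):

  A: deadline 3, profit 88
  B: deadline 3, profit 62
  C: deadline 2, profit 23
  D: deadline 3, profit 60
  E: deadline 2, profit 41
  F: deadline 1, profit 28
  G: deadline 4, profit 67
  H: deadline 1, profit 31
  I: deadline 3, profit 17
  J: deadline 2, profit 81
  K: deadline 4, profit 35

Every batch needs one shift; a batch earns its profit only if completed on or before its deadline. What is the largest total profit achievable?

298

By profit: A(d3,88), J(d2,81), G(d4,67), B(d3,62), D(d3,60), E(d2,41), K(d4,35), H(d1,31), F(d1,28), C(d2,23), I(d3,17)
A→slot 3; J→slot 2; G→slot 4; B→slot 1; D skipped; E skipped; K skipped; H skipped; F skipped; C skipped; I skipped.
Profit = 62 + 81 + 88 + 67 = 298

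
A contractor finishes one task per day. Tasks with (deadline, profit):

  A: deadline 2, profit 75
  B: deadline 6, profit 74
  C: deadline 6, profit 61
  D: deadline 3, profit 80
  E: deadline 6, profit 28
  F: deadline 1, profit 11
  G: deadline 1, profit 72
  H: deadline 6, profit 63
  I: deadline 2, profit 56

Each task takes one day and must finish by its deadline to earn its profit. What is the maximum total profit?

Profit order: D=80 A=75 B=74 G=72 H=63 C=61 I=56 E=28 F=11
Assign: D→slot 3, A→slot 2, B→slot 6, G→slot 1, H→slot 5, C→slot 4, I skipped, E skipped, F skipped.
Slots: [1:G] [2:A] [3:D] [4:C] [5:H] [6:B]
Profit = 72 + 75 + 80 + 61 + 63 + 74 = 425

425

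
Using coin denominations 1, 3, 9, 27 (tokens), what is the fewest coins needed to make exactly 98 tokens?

8

98 = 3×27 + 1×9 + 2×3 + 2×1
Total coins = 3 + 1 + 2 + 2 = 8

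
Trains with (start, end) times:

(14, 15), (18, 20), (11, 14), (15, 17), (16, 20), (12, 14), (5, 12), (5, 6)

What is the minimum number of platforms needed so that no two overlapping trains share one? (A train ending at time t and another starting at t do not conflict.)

Count concurrent intervals with a sweep; the peak is the room count.
Events (time:±→running): 5:+→1 5:+→2 … peak 2.

2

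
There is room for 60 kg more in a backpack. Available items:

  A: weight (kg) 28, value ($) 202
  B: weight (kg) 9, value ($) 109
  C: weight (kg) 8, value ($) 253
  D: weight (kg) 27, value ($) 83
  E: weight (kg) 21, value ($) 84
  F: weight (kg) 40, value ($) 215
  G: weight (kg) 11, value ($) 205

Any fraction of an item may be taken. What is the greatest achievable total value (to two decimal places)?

790.50

Sort by value per unit weight and fill in that order.
Ratios (sorted): C 31.62, G 18.64, B 12.11, A 7.21, F 5.38, E 4.00, D 3.07
take C (8 @ 253); take G (11 @ 205); take B (9 @ 109); take A (28 @ 202); take 4/40 of F → 21.50. Capacity used 60/60.
Total value = 790.50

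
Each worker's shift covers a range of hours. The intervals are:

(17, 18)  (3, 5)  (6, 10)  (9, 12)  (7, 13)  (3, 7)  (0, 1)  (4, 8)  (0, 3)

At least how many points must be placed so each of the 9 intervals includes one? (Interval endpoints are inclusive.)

By right end: [0,1]  [0,3]  [3,5]  [3,7]  [4,8]  [6,10]  [9,12]  [7,13]  [17,18]
[0,1] uncovered → point at 1; [3,5] uncovered → point at 5; [6,10] uncovered → point at 10; [17,18] uncovered → point at 18.
Points: 1, 5, 10, 18 (4 total).

4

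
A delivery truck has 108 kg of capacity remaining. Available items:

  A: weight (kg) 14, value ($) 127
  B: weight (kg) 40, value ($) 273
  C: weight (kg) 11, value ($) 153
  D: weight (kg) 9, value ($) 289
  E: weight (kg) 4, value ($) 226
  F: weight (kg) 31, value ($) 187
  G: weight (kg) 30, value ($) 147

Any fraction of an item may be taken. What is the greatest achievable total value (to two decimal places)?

1248.97

Greedy by value/weight ratio, highest first.
Ratios (sorted): E 56.50, D 32.11, C 13.91, A 9.07, B 6.83, F 6.03, G 4.90
take E (4 @ 226); take D (9 @ 289); take C (11 @ 153); take A (14 @ 127); take B (40 @ 273); take 30/31 of F → 180.97. Capacity used 108/108.
Total value = 1248.97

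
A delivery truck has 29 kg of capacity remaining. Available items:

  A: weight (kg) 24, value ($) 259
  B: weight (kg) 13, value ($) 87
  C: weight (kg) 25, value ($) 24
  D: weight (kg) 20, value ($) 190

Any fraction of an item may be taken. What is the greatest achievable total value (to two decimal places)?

Greedy by value/weight ratio, highest first.
Order: A (259/24=10.79) > D (190/20=9.50) > B (87/13=6.69) > C (24/25=0.96)
Fill: take A (24 @ 259) → take 5/20 of D → 47.50; 29/29 used.
Total value = 306.50

306.50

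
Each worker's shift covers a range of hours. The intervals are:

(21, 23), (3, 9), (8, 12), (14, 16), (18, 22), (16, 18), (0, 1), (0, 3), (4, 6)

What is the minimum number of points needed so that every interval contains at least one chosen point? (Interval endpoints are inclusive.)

Process intervals by earliest right end; each time one isn't hit yet, stab at its right endpoint.
Sorted: [0,1] [0,3] [4,6] [3,9] [8,12] [14,16] [16,18] [18,22] [21,23]
{[0,1],[0,3]} hit by 1; {[4,6],[3,9]} hit by 6; {[8,12]} hit by 12; {[14,16],[16,18]} hit by 16; {[18,22],[21,23]} hit by 22.
Points: 1, 6, 12, 16, 22 (5 total).

5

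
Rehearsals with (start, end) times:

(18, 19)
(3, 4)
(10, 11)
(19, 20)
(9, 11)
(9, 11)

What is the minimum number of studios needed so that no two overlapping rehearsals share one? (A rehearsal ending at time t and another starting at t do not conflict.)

3

Count concurrent intervals with a sweep; the peak is the room count.
starts: [3, 9, 9, 10, 18, 19]
ends:   [4, 11, 11, 11, 19, 20]
s3→1 e4→0 s9→1 s9→2 s10→3  — peak 3.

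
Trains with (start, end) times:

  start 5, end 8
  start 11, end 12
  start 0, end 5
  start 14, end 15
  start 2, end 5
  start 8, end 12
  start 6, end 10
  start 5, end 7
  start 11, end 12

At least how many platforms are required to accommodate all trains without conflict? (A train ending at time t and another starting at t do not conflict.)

The answer is the maximum number of intervals overlapping at any instant.
starts: [0, 2, 5, 5, 6, 8, 11, 11, 14]
ends:   [5, 5, 7, 8, 10, 12, 12, 12, 15]
s0→1 s2→2 e5→1 e5→0 s5→1 s5→2 s6→3  — peak 3.

3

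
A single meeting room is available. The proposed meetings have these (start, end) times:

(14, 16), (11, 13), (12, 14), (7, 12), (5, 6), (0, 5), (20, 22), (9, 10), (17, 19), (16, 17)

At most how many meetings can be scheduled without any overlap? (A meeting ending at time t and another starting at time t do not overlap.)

Greedy by earliest finish: after sorting by end time, pick each interval compatible with the last pick.
Sorted by end: (0,5)  (5,6)  (9,10)  (7,12)  (11,13)  (12,14)  (14,16)  (16,17)  (17,19)  (20,22)
take (0,5); take (5,6); take (9,10); take (11,13); take (14,16); take (16,17); take (17,19); take (20,22).
Selected 8 meetings.

8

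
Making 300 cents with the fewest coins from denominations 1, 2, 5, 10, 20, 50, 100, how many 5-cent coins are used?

0

300 − 3×100→0
Count of 5: 0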